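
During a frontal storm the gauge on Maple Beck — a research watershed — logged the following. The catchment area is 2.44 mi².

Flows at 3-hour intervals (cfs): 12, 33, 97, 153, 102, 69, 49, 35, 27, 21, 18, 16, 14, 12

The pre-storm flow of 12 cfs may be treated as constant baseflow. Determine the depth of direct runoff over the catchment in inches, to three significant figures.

d ≈ 0.934 in

Direct runoff: 0.0, 21.0, 85.0, 141.0, 90.0, 57.0, 37.0, 23.0, 15.0, 9.0, 6.0, 4.0, 2.0, 0.0 cfs; ΣQ_DR = 490.0 cfs.
V = ΣQ_DR · Δt = 490.0 × 10800 s = 5.292 × 10^6 ft³.
Over A = 2.44 mi², depth = V / A = 0.934 in.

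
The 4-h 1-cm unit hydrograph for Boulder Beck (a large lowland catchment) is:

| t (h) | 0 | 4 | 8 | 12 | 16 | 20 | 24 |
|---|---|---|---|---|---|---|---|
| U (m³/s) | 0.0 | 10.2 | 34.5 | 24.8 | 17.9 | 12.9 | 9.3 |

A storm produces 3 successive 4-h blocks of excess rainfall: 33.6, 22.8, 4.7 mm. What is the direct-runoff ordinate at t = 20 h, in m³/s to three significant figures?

Q ≈ 95.8 m³/s

By discrete convolution, Q_j = Σ (P_i / 10 mm) · U_{j−i}.
At t = 20 h (j=5): Q = (33.6/10)·12.9 + (22.8/10)·17.9 + (4.7/10)·24.8 = 95.8 m³/s.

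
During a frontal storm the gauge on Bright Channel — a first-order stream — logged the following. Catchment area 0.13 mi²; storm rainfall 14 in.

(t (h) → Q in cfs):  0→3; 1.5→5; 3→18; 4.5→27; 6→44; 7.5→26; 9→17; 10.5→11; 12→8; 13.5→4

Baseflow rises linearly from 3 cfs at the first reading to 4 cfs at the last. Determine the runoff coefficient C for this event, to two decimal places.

C ≈ 0.16

ΣQ_DR = 128.0 cfs; V = ΣQ_DR·Δt = 6.912 × 10^5 ft³.
Runoff depth d = V / A = 2.289 in.
C = d / P = 2.289 / 14 = 0.16.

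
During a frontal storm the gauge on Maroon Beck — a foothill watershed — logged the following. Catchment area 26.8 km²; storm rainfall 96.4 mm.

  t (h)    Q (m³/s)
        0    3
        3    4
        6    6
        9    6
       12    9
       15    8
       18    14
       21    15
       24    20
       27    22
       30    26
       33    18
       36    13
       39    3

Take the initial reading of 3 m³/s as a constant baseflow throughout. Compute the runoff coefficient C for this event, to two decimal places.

ΣQ_DR = 125.0 m³/s; V = ΣQ_DR·Δt = 1.350 × 10^6 m³.
Runoff depth d = V / A = 50.37 mm.
C = d / P = 50.37 / 96.4 = 0.52.

C ≈ 0.52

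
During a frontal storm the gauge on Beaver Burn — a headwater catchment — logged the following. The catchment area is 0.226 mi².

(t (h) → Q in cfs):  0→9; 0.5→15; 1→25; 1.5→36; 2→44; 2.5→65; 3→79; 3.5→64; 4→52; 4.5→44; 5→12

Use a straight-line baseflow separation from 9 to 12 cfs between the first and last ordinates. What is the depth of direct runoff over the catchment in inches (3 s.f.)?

d ≈ 1.13 in

Direct runoff: 0.00, 5.70, 15.40, 26.10, 33.80, 54.50, 68.20, 52.90, 40.60, 32.30, 0.00 cfs; ΣQ_DR = 329.5 cfs.
V = ΣQ_DR · Δt = 329.5 × 1800 s = 5.931 × 10^5 ft³.
Over A = 0.226 mi², depth = V / A = 1.13 in.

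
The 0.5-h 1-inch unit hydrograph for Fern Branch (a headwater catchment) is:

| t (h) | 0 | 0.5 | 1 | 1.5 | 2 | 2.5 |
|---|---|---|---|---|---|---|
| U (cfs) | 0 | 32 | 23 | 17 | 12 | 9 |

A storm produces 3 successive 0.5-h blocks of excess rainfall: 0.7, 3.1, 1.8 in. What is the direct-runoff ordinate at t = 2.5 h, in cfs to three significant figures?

By discrete convolution, Q_j = Σ (P_i / 1 in) · U_{j−i}.
At t = 2.5 h (j=5): Q = (0.7/1)·9 + (3.1/1)·12 + (1.8/1)·17 = 74.1 cfs.

Q ≈ 74.1 cfs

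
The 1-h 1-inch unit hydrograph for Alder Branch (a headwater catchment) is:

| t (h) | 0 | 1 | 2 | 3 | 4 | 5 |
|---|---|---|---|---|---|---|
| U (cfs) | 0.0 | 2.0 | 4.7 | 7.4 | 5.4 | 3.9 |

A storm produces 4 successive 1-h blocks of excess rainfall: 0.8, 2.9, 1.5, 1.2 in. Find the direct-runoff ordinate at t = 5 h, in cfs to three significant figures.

Q ≈ 35.5 cfs

By discrete convolution, Q_j = Σ (P_i / 1 in) · U_{j−i}.
At t = 5 h (j=5): Q = (0.8/1)·3.9 + (2.9/1)·5.4 + (1.5/1)·7.4 + (1.2/1)·4.7 = 35.5 cfs.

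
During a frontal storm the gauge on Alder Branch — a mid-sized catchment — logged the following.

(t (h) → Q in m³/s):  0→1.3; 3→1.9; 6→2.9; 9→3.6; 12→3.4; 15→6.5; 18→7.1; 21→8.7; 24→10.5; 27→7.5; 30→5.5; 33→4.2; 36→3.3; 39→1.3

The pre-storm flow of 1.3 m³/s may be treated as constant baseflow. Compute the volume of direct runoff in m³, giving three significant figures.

V ≈ 5.35 × 10^5 m³

Direct-runoff ordinates (Q − Q_b): 0.0, 0.6, 1.6, 2.3, 2.1, 5.2, 5.8, 7.4, 9.2, 6.2, 4.2, 2.9, 2.0, 0.0 m³/s.
ΣQ_DR = 49.50 m³/s.
With Δt = 3 h = 10800 s, V = ΣQ_DR · Δt = 49.50 × 10800 = 5.35 × 10^5 m³.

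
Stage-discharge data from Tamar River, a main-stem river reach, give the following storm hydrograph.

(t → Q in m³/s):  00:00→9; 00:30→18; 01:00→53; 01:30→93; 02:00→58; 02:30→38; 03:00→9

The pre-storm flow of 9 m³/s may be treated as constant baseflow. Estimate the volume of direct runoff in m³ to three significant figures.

V ≈ 3.87 × 10^5 m³

Direct-runoff ordinates (Q − Q_b): 0.0, 9.0, 44.0, 84.0, 49.0, 29.0, 0.0 m³/s.
ΣQ_DR = 215.0 m³/s.
With Δt = 0.5 h = 1800 s, V = ΣQ_DR · Δt = 215.0 × 1800 = 3.87 × 10^5 m³.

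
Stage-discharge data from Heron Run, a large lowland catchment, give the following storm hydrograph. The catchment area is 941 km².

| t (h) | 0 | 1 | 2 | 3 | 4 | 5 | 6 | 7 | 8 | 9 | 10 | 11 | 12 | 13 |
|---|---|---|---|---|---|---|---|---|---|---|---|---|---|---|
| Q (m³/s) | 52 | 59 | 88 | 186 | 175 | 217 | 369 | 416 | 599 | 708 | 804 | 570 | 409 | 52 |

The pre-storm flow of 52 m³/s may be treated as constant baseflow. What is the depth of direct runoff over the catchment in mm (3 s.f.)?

d ≈ 15.2 mm

Direct runoff: 0.0, 7.0, 36.0, 134.0, 123.0, 165.0, 317.0, 364.0, 547.0, 656.0, 752.0, 518.0, 357.0, 0.0 m³/s; ΣQ_DR = 3976 m³/s.
V = ΣQ_DR · Δt = 3976 × 3600 s = 1.431 × 10^7 m³.
Over A = 941 km², depth = V / A = 15.2 mm.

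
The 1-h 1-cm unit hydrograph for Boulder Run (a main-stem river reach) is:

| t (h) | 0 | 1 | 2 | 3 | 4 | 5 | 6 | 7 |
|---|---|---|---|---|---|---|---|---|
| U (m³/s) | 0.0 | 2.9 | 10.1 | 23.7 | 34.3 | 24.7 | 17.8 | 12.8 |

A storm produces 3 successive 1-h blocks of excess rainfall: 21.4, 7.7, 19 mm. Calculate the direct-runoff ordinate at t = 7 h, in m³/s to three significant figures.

By discrete convolution, Q_j = Σ (P_i / 10 mm) · U_{j−i}.
At t = 7 h (j=7): Q = (21.4/10)·12.8 + (7.7/10)·17.8 + (19/10)·24.7 = 88.0 m³/s.

Q ≈ 88.0 m³/s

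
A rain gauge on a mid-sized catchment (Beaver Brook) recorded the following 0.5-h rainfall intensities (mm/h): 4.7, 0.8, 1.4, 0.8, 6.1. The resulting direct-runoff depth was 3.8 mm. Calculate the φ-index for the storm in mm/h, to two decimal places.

Only the 2 blocks with intensity above φ contribute runoff: 4.7, 6.1 mm/h.
Σ(I−φ)·Δt = d  ⇒  (4.7+6.1 − 2φ)·0.5 = 3.8
φ = (10.80 − 3.8/0.5) / 2 = 1.60 mm/h.

φ ≈ 1.60 mm/h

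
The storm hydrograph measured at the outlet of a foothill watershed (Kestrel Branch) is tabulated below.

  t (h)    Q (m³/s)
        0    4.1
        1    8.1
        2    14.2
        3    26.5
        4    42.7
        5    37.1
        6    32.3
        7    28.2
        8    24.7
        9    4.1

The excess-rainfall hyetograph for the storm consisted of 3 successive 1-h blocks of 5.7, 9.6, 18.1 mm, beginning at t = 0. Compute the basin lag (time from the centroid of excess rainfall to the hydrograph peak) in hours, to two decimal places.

Centroid of excess rainfall: t_c = Σ P_i·t̄_i / ΣP_i = 1.8713 h (block centres at 0.5, 1.5, 2.5 h).
Hydrograph peak occurs at t = 4 h, so basin lag t_L = 4 − 1.8713 = 2.13 h.

t_L ≈ 2.13 h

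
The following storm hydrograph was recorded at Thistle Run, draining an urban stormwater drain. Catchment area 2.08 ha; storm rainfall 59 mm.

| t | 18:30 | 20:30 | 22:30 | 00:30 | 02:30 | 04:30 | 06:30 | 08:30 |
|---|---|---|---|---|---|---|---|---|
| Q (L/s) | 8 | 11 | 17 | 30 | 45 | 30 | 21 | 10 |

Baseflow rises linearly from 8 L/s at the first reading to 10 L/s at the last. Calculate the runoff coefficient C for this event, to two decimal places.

C ≈ 0.59

ΣQ_DR = 100.0 L/s; V = ΣQ_DR·Δt = 7.200 × 10^5 L.
Runoff depth d = V / A = 34.62 mm.
C = d / P = 34.62 / 59 = 0.59.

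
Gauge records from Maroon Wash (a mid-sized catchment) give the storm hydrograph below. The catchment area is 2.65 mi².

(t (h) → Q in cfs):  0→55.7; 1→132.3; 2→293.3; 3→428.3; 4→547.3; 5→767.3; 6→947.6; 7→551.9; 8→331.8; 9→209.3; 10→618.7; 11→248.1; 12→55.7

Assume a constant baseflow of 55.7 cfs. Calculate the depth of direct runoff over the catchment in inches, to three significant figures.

d ≈ 2.61 in

Direct runoff: 0.0, 76.6, 237.6, 372.6, 491.6, 711.6, 891.9, 496.2, 276.1, 153.6, 563.0, 192.4, 0.0 cfs; ΣQ_DR = 4463 cfs.
V = ΣQ_DR · Δt = 4463 × 3600 s = 1.607 × 10^7 ft³.
Over A = 2.65 mi², depth = V / A = 2.61 in.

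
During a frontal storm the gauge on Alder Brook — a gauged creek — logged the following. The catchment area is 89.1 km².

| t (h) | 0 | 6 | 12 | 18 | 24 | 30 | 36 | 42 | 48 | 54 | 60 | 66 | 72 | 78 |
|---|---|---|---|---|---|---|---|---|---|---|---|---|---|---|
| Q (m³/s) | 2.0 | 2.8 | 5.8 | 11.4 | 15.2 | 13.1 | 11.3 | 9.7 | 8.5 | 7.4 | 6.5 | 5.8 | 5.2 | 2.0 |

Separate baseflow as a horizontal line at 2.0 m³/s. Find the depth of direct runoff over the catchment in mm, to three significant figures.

d ≈ 19.1 mm

Direct runoff: 0.0, 0.8, 3.8, 9.4, 13.2, 11.1, 9.3, 7.7, 6.5, 5.4, 4.5, 3.8, 3.2, 0.0 m³/s; ΣQ_DR = 78.70 m³/s.
V = ΣQ_DR · Δt = 78.70 × 21600 s = 1.700 × 10^6 m³.
Over A = 89.1 km², depth = V / A = 19.1 mm.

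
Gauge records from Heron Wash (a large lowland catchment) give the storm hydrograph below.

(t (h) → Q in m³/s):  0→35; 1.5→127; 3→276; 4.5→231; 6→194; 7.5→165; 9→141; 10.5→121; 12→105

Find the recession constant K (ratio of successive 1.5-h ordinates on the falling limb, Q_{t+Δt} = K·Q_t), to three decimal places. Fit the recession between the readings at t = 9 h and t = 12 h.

K ≈ 0.863

Using the recession-limb readings at t = 9 h and t = 12 h: Q falls from 141 to 105 m³/s over 2 intervals.
K = (Q₂/Q₁)^(1/2) = (105/141)^(1/2) = 0.863.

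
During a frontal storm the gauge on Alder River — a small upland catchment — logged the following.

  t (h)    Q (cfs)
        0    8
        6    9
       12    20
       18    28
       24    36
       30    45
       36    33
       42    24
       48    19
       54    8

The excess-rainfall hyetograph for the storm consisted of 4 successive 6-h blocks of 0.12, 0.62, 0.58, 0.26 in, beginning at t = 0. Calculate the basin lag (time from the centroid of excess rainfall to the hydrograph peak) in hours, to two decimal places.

t_L ≈ 17.28 h

Centroid of excess rainfall: t_c = Σ P_i·t̄_i / ΣP_i = 12.7215 h (block centres at 3, 9, 15, 21 h).
Hydrograph peak occurs at t = 30 h, so basin lag t_L = 30 − 12.7215 = 17.28 h.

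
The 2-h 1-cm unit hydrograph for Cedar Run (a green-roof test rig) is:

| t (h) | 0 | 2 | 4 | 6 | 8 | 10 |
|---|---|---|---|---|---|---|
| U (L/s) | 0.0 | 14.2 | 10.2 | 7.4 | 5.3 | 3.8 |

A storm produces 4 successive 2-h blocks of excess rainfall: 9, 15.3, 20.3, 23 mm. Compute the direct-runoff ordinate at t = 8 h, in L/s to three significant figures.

By discrete convolution, Q_j = Σ (P_i / 10 mm) · U_{j−i}.
At t = 8 h (j=4): Q = (9/10)·5.3 + (15.3/10)·7.4 + (20.3/10)·10.2 + (23/10)·14.2 = 69.5 L/s.

Q ≈ 69.5 L/s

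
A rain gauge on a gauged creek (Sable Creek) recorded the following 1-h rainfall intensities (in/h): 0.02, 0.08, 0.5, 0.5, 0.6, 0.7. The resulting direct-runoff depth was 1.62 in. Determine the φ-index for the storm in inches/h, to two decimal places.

φ ≈ 0.17 in/h

Only the 4 blocks with intensity above φ contribute runoff: 0.5, 0.5, 0.6, 0.7 in/h.
Σ(I−φ)·Δt = d  ⇒  (0.5+0.5+0.6+0.7 − 4φ)·1 = 1.62
φ = (2.300 − 1.62/1) / 4 = 0.17 in/h.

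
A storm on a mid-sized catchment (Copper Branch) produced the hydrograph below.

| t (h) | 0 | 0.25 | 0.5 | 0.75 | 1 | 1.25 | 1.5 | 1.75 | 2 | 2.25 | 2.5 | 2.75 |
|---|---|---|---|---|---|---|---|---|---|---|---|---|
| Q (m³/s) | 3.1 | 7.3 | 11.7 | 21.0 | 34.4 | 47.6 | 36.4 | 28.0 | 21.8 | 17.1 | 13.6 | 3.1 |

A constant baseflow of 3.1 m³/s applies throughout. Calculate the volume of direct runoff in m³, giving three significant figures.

Direct-runoff ordinates (Q − Q_b): 0.0, 4.2, 8.6, 17.9, 31.3, 44.5, 33.3, 24.9, 18.7, 14.0, 10.5, 0.0 m³/s.
ΣQ_DR = 207.9 m³/s.
With Δt = 0.25 h = 900 s, V = ΣQ_DR · Δt = 207.9 × 900 = 1.87 × 10^5 m³.

V ≈ 1.87 × 10^5 m³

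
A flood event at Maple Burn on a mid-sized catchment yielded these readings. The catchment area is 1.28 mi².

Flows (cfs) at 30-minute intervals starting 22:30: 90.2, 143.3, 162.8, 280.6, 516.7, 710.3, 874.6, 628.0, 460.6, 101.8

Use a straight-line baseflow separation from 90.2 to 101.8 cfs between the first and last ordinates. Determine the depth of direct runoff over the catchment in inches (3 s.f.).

d ≈ 1.82 in

Direct runoff: 0.00, 51.81, 70.02, 186.53, 421.34, 613.66, 776.67, 528.78, 360.09, 0.00 cfs; ΣQ_DR = 3009 cfs.
V = ΣQ_DR · Δt = 3009 × 1800 s = 5.416 × 10^6 ft³.
Over A = 1.28 mi², depth = V / A = 1.82 in.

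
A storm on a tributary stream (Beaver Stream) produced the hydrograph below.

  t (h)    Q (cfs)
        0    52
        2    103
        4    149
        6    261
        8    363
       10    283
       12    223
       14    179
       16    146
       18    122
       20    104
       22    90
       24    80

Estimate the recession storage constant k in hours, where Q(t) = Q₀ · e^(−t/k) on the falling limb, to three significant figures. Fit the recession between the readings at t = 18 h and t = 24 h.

On the falling limb, Q drops from 122 to 80 cfs between t = 18 h and t = 24 h (Δt = 6 h).
k = −Δt / ln(Q₂/Q₁) = −6 / ln(80/122) = 14.2 h.

k ≈ 14.2 h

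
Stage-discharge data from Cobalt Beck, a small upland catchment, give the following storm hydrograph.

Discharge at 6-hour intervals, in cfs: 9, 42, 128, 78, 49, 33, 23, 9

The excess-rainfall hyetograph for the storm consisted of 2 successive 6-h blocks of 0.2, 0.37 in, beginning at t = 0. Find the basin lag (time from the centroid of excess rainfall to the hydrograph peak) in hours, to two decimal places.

t_L ≈ 5.11 h

Centroid of excess rainfall: t_c = Σ P_i·t̄_i / ΣP_i = 6.8947 h (block centres at 3, 9 h).
Hydrograph peak occurs at t = 12 h, so basin lag t_L = 12 − 6.8947 = 5.11 h.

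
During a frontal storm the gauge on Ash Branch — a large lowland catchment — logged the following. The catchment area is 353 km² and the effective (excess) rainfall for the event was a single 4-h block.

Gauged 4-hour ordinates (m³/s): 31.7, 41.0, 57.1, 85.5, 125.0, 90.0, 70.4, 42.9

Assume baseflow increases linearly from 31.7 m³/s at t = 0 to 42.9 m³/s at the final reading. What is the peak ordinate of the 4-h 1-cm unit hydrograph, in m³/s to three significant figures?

Direct runoff: 0.00, 7.70, 22.20, 49.00, 86.90, 50.30, 29.10, 0.00 m³/s; ΣQ_DR = 245.2 m³/s, peak = 86.90 m³/s.
Runoff depth d = ΣQ_DR·Δt / A = 245.2 × 14400 / (353 km²) = 10.00 mm.
The 1-cm UH is the DRH scaled by (10 mm)/d, so U_p = 86.90 × 10/10.00 = 86.9 m³/s.

U_p ≈ 86.9 m³/s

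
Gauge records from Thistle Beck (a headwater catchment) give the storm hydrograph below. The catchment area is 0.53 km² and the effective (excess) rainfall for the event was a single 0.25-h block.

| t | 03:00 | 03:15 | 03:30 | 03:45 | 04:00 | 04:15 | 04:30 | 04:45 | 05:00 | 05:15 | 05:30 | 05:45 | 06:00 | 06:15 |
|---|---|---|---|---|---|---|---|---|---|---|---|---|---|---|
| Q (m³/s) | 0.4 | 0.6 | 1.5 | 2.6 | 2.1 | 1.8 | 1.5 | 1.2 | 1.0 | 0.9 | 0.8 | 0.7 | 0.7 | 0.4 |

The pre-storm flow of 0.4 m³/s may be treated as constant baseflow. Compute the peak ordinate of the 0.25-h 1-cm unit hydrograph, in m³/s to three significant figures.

Direct runoff: 0.0, 0.2, 1.1, 2.2, 1.7, 1.4, 1.1, 0.8, 0.6, 0.5, 0.4, 0.3, 0.3, 0.0 m³/s; ΣQ_DR = 10.60 m³/s, peak = 2.2 m³/s.
Runoff depth d = ΣQ_DR·Δt / A = 10.60 × 900 / (0.53 km²) = 18.00 mm.
The 1-cm UH is the DRH scaled by (10 mm)/d, so U_p = 2.2 × 10/18.00 = 1.22 m³/s.

U_p ≈ 1.22 m³/s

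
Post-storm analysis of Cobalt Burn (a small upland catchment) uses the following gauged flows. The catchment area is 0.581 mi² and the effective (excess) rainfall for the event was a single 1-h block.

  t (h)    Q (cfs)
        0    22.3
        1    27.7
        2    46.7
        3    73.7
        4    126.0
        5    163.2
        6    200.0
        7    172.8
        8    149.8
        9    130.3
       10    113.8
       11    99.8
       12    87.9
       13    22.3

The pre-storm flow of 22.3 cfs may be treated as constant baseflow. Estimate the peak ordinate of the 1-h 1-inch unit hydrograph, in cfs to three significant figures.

Direct runoff: 0.0, 5.4, 24.4, 51.4, 103.7, 140.9, 177.7, 150.5, 127.5, 108.0, 91.5, 77.5, 65.6, 0.0 cfs; ΣQ_DR = 1124 cfs, peak = 177.7 cfs.
Runoff depth d = ΣQ_DR·Δt / A = 1124 × 3600 / (0.581 mi²) = 2.998 in.
The 1-inch UH is the DRH scaled by (1 in)/d, so U_p = 177.7 × 1/2.998 = 59.3 cfs.

U_p ≈ 59.3 cfs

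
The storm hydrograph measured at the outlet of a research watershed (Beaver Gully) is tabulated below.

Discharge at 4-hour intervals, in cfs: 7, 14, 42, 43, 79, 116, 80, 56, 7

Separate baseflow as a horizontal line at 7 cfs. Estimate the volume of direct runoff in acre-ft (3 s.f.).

V ≈ 126 acre-ft

Direct-runoff ordinates (Q − Q_b): 0.0, 7.0, 35.0, 36.0, 72.0, 109.0, 73.0, 49.0, 0.0 cfs.
ΣQ_DR = 381.0 cfs.
With Δt = 4 h = 14400 s, V = ΣQ_DR · Δt = 381.0 × 14400 = 5.49 × 10^6 ft³ = 126 acre-ft.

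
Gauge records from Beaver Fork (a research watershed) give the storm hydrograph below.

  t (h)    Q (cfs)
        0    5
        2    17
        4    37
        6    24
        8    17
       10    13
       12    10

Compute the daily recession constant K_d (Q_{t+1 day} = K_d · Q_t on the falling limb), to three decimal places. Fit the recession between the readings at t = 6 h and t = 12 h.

Between t = 6 h and t = 12 h the flow falls from 24 to 10 cfs over 3×2 h = 6 h.
Per-interval ratio K = (10/24)^(1/3) = 0.7469; K_d = K^(24/2) = 0.030.

K_d ≈ 0.030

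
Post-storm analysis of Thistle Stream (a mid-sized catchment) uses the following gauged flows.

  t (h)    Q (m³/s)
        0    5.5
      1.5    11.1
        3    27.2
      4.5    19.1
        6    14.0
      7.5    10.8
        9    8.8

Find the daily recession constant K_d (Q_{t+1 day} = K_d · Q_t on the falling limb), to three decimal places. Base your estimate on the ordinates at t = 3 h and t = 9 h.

K_d ≈ 0.011

Between t = 3 h and t = 9 h the flow falls from 27.2 to 8.8 m³/s over 4×1.5 h = 6 h.
Per-interval ratio K = (8.8/27.2)^(1/4) = 0.7542; K_d = K^(24/1.5) = 0.011.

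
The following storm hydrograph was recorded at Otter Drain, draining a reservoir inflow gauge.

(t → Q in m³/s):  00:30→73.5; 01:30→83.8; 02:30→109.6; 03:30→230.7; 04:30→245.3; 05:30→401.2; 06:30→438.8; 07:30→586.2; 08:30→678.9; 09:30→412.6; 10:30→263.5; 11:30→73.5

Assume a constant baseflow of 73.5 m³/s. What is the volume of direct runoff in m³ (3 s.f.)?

Direct-runoff ordinates (Q − Q_b): 0.0, 10.3, 36.1, 157.2, 171.8, 327.7, 365.3, 512.7, 605.4, 339.1, 190.0, 0.0 m³/s.
ΣQ_DR = 2716 m³/s.
With Δt = 1 h = 3600 s, V = ΣQ_DR · Δt = 2716 × 3600 = 9.78 × 10^6 m³.

V ≈ 9.78 × 10^6 m³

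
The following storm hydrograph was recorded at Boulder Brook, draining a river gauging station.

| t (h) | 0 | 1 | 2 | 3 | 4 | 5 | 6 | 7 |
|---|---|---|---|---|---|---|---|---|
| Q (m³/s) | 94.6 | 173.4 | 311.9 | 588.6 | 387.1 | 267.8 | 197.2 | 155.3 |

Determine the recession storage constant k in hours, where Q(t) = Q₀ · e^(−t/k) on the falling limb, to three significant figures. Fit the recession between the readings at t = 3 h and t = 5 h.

k ≈ 2.54 h

On the falling limb, Q drops from 588.6 to 267.8 m³/s between t = 3 h and t = 5 h (Δt = 2 h).
k = −Δt / ln(Q₂/Q₁) = −2 / ln(267.8/588.6) = 2.54 h.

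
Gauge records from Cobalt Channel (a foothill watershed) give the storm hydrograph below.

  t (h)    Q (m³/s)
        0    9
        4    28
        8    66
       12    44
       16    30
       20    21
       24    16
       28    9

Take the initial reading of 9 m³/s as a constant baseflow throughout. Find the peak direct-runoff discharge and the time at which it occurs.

Q_p = 57.0 m³/s at t = 8 h

Subtracting baseflow gives direct-runoff ordinates: 0.0, 19.0, 57.0, 35.0, 21.0, 12.0, 7.0, 0.0 m³/s.
The maximum is 57.0 m³/s, occurring at the reading for t = 8 h.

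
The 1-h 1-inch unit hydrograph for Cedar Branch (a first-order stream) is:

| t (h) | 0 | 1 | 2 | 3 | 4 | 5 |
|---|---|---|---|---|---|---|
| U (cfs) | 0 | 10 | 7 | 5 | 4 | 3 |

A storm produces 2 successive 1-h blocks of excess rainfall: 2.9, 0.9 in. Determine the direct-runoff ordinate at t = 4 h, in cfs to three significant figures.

Q ≈ 16.1 cfs

By discrete convolution, Q_j = Σ (P_i / 1 in) · U_{j−i}.
At t = 4 h (j=4): Q = (2.9/1)·4 + (0.9/1)·5 = 16.1 cfs.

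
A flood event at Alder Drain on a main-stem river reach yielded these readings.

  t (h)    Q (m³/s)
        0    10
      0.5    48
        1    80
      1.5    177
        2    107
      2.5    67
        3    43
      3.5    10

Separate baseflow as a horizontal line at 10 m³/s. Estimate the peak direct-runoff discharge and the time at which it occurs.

Subtracting baseflow gives direct-runoff ordinates: 0.0, 38.0, 70.0, 167.0, 97.0, 57.0, 33.0, 0.0 m³/s.
The maximum is 167.0 m³/s, occurring at the reading for t = 1.5 h.

Q_p = 167.0 m³/s at t = 1.5 h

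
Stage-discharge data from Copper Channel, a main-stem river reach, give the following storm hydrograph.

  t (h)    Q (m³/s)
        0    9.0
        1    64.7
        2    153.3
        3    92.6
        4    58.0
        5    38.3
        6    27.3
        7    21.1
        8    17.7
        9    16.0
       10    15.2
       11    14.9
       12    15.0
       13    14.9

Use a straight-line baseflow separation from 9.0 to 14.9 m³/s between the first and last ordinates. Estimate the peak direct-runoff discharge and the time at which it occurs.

Subtracting baseflow gives direct-runoff ordinates: 0.00, 55.25, 143.39, 82.24, 47.18, 27.03, 15.58, 8.92, 5.07, 2.92, 1.66, 0.91, 0.55, 0.00 m³/s.
The maximum is 143.39 m³/s, occurring at the reading for t = 2 h.

Q_p = 143.39 m³/s at t = 2 h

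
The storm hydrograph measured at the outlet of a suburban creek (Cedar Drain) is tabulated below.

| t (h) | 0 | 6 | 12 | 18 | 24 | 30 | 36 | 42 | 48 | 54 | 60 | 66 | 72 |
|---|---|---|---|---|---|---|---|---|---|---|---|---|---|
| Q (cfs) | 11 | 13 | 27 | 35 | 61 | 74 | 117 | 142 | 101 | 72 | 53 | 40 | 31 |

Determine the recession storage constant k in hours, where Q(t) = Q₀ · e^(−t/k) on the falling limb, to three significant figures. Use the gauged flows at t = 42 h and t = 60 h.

k ≈ 18.3 h

On the falling limb, Q drops from 142 to 53 cfs between t = 42 h and t = 60 h (Δt = 18 h).
k = −Δt / ln(Q₂/Q₁) = −18 / ln(53/142) = 18.3 h.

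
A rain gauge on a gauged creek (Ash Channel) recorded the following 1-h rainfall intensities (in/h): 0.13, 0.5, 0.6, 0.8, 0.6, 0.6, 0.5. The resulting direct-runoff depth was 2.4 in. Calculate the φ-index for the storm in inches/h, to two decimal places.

Only the 6 blocks with intensity above φ contribute runoff: 0.5, 0.6, 0.8, 0.6, 0.6, 0.5 in/h.
Σ(I−φ)·Δt = d  ⇒  (0.5+0.6+0.8+0.6+0.6+0.5 − 6φ)·1 = 2.4
φ = (3.600 − 2.4/1) / 6 = 0.20 in/h.

φ ≈ 0.20 in/h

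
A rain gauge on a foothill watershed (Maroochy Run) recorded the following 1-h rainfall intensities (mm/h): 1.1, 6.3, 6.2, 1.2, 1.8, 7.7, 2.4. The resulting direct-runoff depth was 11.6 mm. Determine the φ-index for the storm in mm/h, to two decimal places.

Only the 3 blocks with intensity above φ contribute runoff: 6.3, 6.2, 7.7 mm/h.
Σ(I−φ)·Δt = d  ⇒  (6.3+6.2+7.7 − 3φ)·1 = 11.6
φ = (20.20 − 11.6/1) / 3 = 2.87 mm/h.

φ ≈ 2.87 mm/h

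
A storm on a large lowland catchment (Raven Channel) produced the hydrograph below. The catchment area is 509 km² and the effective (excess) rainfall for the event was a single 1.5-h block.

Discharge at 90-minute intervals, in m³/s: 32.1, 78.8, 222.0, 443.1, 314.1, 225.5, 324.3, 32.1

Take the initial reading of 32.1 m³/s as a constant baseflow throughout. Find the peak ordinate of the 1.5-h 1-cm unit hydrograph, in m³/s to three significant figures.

Direct runoff: 0.0, 46.7, 189.9, 411.0, 282.0, 193.4, 292.2, 0.0 m³/s; ΣQ_DR = 1415 m³/s, peak = 411.0 m³/s.
Runoff depth d = ΣQ_DR·Δt / A = 1415 × 5400 / (509 km²) = 15.01 mm.
The 1-cm UH is the DRH scaled by (10 mm)/d, so U_p = 411.0 × 10/15.01 = 274 m³/s.

U_p ≈ 274 m³/s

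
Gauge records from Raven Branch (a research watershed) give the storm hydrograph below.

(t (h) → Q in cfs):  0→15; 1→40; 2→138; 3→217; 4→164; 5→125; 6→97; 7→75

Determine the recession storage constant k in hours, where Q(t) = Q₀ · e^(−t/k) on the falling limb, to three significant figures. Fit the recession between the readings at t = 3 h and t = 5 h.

k ≈ 3.63 h

On the falling limb, Q drops from 217 to 125 cfs between t = 3 h and t = 5 h (Δt = 2 h).
k = −Δt / ln(Q₂/Q₁) = −2 / ln(125/217) = 3.63 h.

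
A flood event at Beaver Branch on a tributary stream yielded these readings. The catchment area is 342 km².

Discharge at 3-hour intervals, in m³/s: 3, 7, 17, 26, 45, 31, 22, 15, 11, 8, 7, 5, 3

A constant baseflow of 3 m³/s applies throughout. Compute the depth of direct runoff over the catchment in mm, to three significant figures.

d ≈ 5.08 mm

Direct runoff: 0.0, 4.0, 14.0, 23.0, 42.0, 28.0, 19.0, 12.0, 8.0, 5.0, 4.0, 2.0, 0.0 m³/s; ΣQ_DR = 161.0 m³/s.
V = ΣQ_DR · Δt = 161.0 × 10800 s = 1.739 × 10^6 m³.
Over A = 342 km², depth = V / A = 5.08 mm.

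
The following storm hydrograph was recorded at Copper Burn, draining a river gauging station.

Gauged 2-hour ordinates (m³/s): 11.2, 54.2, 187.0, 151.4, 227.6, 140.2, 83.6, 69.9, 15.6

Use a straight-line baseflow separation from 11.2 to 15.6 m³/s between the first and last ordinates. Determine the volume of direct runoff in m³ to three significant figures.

V ≈ 5.90 × 10^6 m³

Direct-runoff ordinates (Q − Q_b): 0.00, 42.45, 174.70, 138.55, 214.20, 126.25, 69.10, 54.85, 0.00 m³/s.
ΣQ_DR = 820.1 m³/s.
With Δt = 2 h = 7200 s, V = ΣQ_DR · Δt = 820.1 × 7200 = 5.90 × 10^6 m³.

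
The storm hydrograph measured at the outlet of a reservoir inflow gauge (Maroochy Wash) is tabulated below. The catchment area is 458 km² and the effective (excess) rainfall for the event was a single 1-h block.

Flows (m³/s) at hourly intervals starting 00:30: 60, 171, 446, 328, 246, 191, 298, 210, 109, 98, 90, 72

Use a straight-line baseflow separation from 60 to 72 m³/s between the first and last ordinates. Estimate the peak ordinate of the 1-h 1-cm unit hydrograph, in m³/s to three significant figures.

U_p ≈ 320 m³/s

Direct runoff: 0.00, 109.91, 383.82, 264.73, 181.64, 125.55, 231.45, 142.36, 40.27, 28.18, 19.09, 0.00 m³/s; ΣQ_DR = 1527 m³/s, peak = 383.82 m³/s.
Runoff depth d = ΣQ_DR·Δt / A = 1527 × 3600 / (458 km²) = 12.00 mm.
The 1-cm UH is the DRH scaled by (10 mm)/d, so U_p = 383.82 × 10/12.00 = 320 m³/s.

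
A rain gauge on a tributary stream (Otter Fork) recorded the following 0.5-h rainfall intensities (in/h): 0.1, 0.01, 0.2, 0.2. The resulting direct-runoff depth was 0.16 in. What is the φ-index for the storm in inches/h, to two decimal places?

φ ≈ 0.06 in/h

Only the 3 blocks with intensity above φ contribute runoff: 0.1, 0.2, 0.2 in/h.
Σ(I−φ)·Δt = d  ⇒  (0.1+0.2+0.2 − 3φ)·0.5 = 0.16
φ = (0.5000 − 0.16/0.5) / 3 = 0.06 in/h.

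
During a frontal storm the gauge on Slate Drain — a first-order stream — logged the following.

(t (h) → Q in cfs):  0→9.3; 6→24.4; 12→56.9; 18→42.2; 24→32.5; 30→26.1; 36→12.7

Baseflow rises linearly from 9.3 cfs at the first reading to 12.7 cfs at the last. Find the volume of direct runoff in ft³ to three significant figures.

V ≈ 2.75 × 10^6 ft³

Direct-runoff ordinates (Q − Q_b): 0.00, 14.53, 46.47, 31.20, 20.93, 13.97, 0.00 cfs.
ΣQ_DR = 127.1 cfs.
With Δt = 6 h = 21600 s, V = ΣQ_DR · Δt = 127.1 × 21600 = 2.75 × 10^6 ft³.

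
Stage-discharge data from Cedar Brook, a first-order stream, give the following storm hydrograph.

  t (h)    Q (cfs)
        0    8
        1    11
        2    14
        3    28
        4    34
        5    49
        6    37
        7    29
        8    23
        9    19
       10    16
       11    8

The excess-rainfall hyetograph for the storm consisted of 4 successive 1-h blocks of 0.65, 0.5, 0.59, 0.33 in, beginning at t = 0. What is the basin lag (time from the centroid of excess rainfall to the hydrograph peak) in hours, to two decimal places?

t_L ≈ 3.21 h

Centroid of excess rainfall: t_c = Σ P_i·t̄_i / ΣP_i = 1.7899 h (block centres at 0.5, 1.5, 2.5, 3.5 h).
Hydrograph peak occurs at t = 5 h, so basin lag t_L = 5 − 1.7899 = 3.21 h.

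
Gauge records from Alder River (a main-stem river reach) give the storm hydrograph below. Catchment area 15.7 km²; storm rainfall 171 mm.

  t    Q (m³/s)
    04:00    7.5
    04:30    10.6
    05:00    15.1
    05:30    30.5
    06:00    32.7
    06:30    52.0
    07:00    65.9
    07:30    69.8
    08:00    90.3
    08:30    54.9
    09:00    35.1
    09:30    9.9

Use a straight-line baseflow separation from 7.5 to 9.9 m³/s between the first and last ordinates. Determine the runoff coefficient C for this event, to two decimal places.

ΣQ_DR = 369.9 m³/s; V = ΣQ_DR·Δt = 6.658 × 10^5 m³.
Runoff depth d = V / A = 42.41 mm.
C = d / P = 42.41 / 171 = 0.25.

C ≈ 0.25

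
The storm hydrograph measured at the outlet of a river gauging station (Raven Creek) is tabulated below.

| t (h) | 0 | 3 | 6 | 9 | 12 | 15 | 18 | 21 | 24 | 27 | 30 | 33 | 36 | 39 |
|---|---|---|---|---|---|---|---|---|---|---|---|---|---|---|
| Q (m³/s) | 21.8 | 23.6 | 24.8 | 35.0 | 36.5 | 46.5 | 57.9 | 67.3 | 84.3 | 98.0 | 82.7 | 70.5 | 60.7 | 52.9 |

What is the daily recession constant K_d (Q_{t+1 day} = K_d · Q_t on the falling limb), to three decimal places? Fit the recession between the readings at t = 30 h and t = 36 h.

K_d ≈ 0.290

Between t = 30 h and t = 36 h the flow falls from 82.7 to 60.7 m³/s over 2×3 h = 6 h.
Per-interval ratio K = (60.7/82.7)^(1/2) = 0.8567; K_d = K^(24/3) = 0.290.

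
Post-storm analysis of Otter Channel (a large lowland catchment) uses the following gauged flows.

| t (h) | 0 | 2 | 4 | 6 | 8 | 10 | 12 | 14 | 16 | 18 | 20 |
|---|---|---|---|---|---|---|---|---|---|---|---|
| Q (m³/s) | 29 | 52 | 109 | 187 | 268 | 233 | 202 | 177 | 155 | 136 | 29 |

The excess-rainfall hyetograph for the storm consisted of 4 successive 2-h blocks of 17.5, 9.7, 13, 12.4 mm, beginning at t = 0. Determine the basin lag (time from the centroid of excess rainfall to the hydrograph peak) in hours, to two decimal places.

t_L ≈ 4.23 h

Centroid of excess rainfall: t_c = Σ P_i·t̄_i / ΣP_i = 3.7719 h (block centres at 1, 3, 5, 7 h).
Hydrograph peak occurs at t = 8 h, so basin lag t_L = 8 − 3.7719 = 4.23 h.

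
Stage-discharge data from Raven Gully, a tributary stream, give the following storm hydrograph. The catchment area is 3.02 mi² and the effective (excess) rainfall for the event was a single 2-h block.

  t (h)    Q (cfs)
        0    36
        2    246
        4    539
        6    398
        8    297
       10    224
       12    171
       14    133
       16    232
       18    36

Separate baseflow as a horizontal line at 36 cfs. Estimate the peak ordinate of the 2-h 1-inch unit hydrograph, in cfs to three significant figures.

Direct runoff: 0.0, 210.0, 503.0, 362.0, 261.0, 188.0, 135.0, 97.0, 196.0, 0.0 cfs; ΣQ_DR = 1952 cfs, peak = 503.0 cfs.
Runoff depth d = ΣQ_DR·Δt / A = 1952 × 7200 / (3.02 mi²) = 2.003 in.
The 1-inch UH is the DRH scaled by (1 in)/d, so U_p = 503.0 × 1/2.003 = 251 cfs.

U_p ≈ 251 cfs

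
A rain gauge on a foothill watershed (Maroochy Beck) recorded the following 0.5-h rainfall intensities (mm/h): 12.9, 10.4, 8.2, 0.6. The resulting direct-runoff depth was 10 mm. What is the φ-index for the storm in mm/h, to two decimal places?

φ ≈ 3.83 mm/h

Only the 3 blocks with intensity above φ contribute runoff: 12.9, 10.4, 8.2 mm/h.
Σ(I−φ)·Δt = d  ⇒  (12.9+10.4+8.2 − 3φ)·0.5 = 10
φ = (31.50 − 10/0.5) / 3 = 3.83 mm/h.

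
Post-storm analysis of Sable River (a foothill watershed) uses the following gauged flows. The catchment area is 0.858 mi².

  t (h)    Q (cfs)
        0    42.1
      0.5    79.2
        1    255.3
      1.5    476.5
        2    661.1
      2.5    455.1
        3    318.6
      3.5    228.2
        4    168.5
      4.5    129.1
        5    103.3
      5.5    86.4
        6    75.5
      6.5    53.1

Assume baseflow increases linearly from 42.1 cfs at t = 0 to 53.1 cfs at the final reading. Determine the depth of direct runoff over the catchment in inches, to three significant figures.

Direct runoff: 0.00, 36.25, 211.51, 431.86, 615.62, 408.77, 271.42, 180.18, 119.63, 79.38, 52.74, 34.99, 23.25, 0.00 cfs; ΣQ_DR = 2466 cfs.
V = ΣQ_DR · Δt = 2466 × 1800 s = 4.438 × 10^6 ft³.
Over A = 0.858 mi², depth = V / A = 2.23 in.

d ≈ 2.23 in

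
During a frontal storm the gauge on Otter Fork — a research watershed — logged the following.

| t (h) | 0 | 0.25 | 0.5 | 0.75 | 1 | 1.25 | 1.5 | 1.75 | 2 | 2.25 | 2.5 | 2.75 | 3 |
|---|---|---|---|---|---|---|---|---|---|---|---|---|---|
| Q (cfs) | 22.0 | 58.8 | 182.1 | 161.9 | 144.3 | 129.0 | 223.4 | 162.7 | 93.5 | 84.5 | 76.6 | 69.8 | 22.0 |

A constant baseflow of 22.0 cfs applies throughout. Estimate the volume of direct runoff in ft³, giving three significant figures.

Direct-runoff ordinates (Q − Q_b): 0.0, 36.8, 160.1, 139.9, 122.3, 107.0, 201.4, 140.7, 71.5, 62.5, 54.6, 47.8, 0.0 cfs.
ΣQ_DR = 1145 cfs.
With Δt = 0.25 h = 900 s, V = ΣQ_DR · Δt = 1145 × 900 = 1.03 × 10^6 ft³.

V ≈ 1.03 × 10^6 ft³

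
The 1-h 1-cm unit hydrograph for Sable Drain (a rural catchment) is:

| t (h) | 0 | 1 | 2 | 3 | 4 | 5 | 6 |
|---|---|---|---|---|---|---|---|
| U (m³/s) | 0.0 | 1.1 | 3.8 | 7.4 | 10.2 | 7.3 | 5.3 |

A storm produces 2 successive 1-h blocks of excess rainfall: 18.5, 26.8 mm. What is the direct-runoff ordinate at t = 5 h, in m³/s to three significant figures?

By discrete convolution, Q_j = Σ (P_i / 10 mm) · U_{j−i}.
At t = 5 h (j=5): Q = (18.5/10)·7.3 + (26.8/10)·10.2 = 40.8 m³/s.

Q ≈ 40.8 m³/s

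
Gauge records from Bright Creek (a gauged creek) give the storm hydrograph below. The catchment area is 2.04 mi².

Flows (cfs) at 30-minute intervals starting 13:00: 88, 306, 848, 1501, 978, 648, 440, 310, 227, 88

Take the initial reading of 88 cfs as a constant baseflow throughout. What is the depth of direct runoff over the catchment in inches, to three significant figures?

d ≈ 1.73 in

Direct runoff: 0.0, 218.0, 760.0, 1413.0, 890.0, 560.0, 352.0, 222.0, 139.0, 0.0 cfs; ΣQ_DR = 4554 cfs.
V = ΣQ_DR · Δt = 4554 × 1800 s = 8.197 × 10^6 ft³.
Over A = 2.04 mi², depth = V / A = 1.73 in.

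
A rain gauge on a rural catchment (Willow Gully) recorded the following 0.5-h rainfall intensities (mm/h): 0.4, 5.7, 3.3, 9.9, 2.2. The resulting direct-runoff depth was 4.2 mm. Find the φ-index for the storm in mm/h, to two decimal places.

Only the 2 blocks with intensity above φ contribute runoff: 5.7, 9.9 mm/h.
Σ(I−φ)·Δt = d  ⇒  (5.7+9.9 − 2φ)·0.5 = 4.2
φ = (15.60 − 4.2/0.5) / 2 = 3.60 mm/h.

φ ≈ 3.60 mm/h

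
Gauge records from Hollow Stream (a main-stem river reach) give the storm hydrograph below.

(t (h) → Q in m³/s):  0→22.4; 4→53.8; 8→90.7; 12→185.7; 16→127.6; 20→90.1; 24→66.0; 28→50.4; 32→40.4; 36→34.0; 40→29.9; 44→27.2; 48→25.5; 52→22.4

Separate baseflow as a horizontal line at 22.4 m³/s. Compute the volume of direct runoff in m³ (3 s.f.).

Direct-runoff ordinates (Q − Q_b): 0.0, 31.4, 68.3, 163.3, 105.2, 67.7, 43.6, 28.0, 18.0, 11.6, 7.5, 4.8, 3.1, 0.0 m³/s.
ΣQ_DR = 552.5 m³/s.
With Δt = 4 h = 14400 s, V = ΣQ_DR · Δt = 552.5 × 14400 = 7.96 × 10^6 m³.

V ≈ 7.96 × 10^6 m³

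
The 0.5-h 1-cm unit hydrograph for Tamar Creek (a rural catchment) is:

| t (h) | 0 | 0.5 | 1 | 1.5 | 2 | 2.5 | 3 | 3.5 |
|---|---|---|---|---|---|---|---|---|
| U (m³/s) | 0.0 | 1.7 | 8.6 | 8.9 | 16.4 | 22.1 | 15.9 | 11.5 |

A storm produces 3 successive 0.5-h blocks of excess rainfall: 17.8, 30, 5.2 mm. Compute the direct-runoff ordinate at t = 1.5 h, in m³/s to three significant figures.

By discrete convolution, Q_j = Σ (P_i / 10 mm) · U_{j−i}.
At t = 1.5 h (j=3): Q = (17.8/10)·8.9 + (30/10)·8.6 + (5.2/10)·1.7 = 42.5 m³/s.

Q ≈ 42.5 m³/s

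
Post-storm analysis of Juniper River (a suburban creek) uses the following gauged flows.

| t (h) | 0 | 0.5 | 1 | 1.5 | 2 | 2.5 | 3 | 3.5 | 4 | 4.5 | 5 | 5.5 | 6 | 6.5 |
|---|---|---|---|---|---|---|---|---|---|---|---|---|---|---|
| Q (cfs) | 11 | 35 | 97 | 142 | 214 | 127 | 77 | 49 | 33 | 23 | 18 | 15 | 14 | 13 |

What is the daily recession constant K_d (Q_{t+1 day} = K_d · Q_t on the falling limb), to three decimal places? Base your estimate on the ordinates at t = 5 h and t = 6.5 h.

Between t = 5 h and t = 6.5 h the flow falls from 18 to 13 cfs over 3×0.5 h = 1.5 h.
Per-interval ratio K = (13/18)^(1/3) = 0.8972; K_d = K^(24/0.5) = 0.005.

K_d ≈ 0.005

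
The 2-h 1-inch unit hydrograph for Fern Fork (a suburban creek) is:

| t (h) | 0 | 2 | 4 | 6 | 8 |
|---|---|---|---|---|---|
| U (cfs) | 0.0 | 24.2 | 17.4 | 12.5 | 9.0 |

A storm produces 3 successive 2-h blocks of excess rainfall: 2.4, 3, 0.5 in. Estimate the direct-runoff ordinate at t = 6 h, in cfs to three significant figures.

Q ≈ 94.3 cfs

By discrete convolution, Q_j = Σ (P_i / 1 in) · U_{j−i}.
At t = 6 h (j=3): Q = (2.4/1)·12.5 + (3/1)·17.4 + (0.5/1)·24.2 = 94.3 cfs.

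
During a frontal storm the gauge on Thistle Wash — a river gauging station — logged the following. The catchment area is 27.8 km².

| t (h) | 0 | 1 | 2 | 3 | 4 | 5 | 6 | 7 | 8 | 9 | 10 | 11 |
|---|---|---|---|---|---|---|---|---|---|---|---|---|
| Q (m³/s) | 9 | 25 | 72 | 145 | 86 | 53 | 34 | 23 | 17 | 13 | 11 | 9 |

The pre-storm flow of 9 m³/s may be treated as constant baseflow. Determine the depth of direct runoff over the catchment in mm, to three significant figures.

Direct runoff: 0.0, 16.0, 63.0, 136.0, 77.0, 44.0, 25.0, 14.0, 8.0, 4.0, 2.0, 0.0 m³/s; ΣQ_DR = 389.0 m³/s.
V = ΣQ_DR · Δt = 389.0 × 3600 s = 1.400 × 10^6 m³.
Over A = 27.8 km², depth = V / A = 50.4 mm.

d ≈ 50.4 mm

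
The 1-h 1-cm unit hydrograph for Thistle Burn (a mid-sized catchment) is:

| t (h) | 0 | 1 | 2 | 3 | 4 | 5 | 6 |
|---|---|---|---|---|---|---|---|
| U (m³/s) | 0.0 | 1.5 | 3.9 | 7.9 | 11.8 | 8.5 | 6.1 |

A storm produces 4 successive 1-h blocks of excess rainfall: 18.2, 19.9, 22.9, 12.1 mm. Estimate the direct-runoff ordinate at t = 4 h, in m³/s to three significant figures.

By discrete convolution, Q_j = Σ (P_i / 10 mm) · U_{j−i}.
At t = 4 h (j=4): Q = (18.2/10)·11.8 + (19.9/10)·7.9 + (22.9/10)·3.9 + (12.1/10)·1.5 = 47.9 m³/s.

Q ≈ 47.9 m³/s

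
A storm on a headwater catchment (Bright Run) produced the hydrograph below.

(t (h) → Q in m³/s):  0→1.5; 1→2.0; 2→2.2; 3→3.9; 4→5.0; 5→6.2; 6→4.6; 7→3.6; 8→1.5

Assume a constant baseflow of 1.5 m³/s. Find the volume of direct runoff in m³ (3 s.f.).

Direct-runoff ordinates (Q − Q_b): 0.0, 0.5, 0.7, 2.4, 3.5, 4.7, 3.1, 2.1, 0.0 m³/s.
ΣQ_DR = 17.00 m³/s.
With Δt = 1 h = 3600 s, V = ΣQ_DR · Δt = 17.00 × 3600 = 61200 m³.

V ≈ 61200 m³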